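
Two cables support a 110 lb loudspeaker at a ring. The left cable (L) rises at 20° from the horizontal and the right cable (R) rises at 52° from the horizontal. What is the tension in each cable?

ΣF_x = 0: −T_L·cos20° + T_R·cos52° = 0 → T_R = 1.52631·T_L.
ΣF_y = 0: T_L·sin20° + T_R·sin52° = 110.
Substitute: T_L·(0.34202 + 1.52631·0.788011) = 110 → T_L = 71.2081 ≈ 71.21 lb.
Then T_R = 1.52631 × 71.2081 = 108.7 lb.

T_L = 71.21 lb, T_R = 108.7 lb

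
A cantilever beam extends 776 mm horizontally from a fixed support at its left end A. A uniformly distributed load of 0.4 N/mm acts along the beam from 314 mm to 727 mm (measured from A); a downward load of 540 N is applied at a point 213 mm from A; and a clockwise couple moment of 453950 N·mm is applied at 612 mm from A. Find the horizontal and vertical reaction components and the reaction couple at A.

Resultant of the distributed load: 0.4 × 413 = 165.2 N at 520.5 mm from A.
ΣF_x = 0: A_x = 0.
ΣF_y = 0: A_y − 0.4·413 − 540 = 0 → A_y = 705.2 N.
ΣM about A: M_A − (0.4·413)·520.5 − 540·213 − 453950 = 0 → M_A = 655000 N·mm.

A_x = 0, A_y = 705.2 N, M_A = 655000 N·mm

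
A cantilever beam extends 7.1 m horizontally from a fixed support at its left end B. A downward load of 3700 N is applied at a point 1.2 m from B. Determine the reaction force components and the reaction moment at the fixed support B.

ΣF_x = 0: B_x = 0.
ΣF_y = 0: B_y − 3700 = 0 → B_y = 3700 N.
ΣM about B: M_B − 3700·1.2 = 0 → M_B = 4440 N·m.

B_x = 0, B_y = 3700 N, M_B = 4440 N·m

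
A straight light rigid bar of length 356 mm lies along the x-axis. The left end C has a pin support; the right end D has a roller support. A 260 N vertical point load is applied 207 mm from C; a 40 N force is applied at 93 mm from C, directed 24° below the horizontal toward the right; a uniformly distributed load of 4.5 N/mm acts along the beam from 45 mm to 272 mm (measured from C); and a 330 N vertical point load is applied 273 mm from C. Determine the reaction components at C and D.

C_x = -36.54 N, C_y = 764.5 N, D_y = 863.3 N

Resultant of the distributed load: 4.5 × 227 = 1021.5 N at 158.5 mm from C.
Taking moments about C: D_y·356 − 260·207 − 40·sin24°·93 − (4.5·227)·158.5 − 330·273 = 0 → D_y = 307331/356 = 863.289 ≈ 863.3 N.
ΣF_y = 0: C_y + 863.289 − 260 − 40·sin24° − 4.5·227 − 330 = 0 → C_y = 764.5 N.
ΣF_x = 0: C_x + 40·cos24° = 0 → C_x = -36.54 N.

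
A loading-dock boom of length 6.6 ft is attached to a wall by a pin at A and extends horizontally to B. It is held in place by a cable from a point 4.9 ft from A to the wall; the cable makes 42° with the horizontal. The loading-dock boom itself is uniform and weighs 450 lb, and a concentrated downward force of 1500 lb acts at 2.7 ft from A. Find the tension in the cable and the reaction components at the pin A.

T = 1688 lb, A_x = 1255 lb, A_y = 820.4 lb

ΣM about A: T·sin42°·4.9 − 450·3.3 − 1500·2.7 = 0 → T = 5535/(4.9·0.669131) = 1688.15 ≈ 1688 lb.
ΣF_x = 0: A_x − T·cos42° = 0 → A_x = 1688.15 × 0.743145 = 1255 lb.
ΣF_y = 0: A_y + T·sin42° − 450 − 1500 = 0 → A_y = 1950 − 1688.15 × 0.669131 = 820.4 lb.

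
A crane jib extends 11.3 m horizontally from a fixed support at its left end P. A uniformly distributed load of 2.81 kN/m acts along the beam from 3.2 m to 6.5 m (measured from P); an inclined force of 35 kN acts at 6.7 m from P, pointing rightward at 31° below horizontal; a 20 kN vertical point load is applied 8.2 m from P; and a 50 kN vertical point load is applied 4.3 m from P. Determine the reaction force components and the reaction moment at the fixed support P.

P_x = -30.00 kN, P_y = 97.30 kN, M_P = 544.8 kN·m

Resultant of the distributed load: 2.81 × 3.3 = 9.273 kN at 4.85 m from P.
ΣF_x = 0: P_x + 35·cos31° = 0 → P_x = -30.00 kN.
ΣF_y = 0: P_y − 2.81·3.3 − 35·sin31° − 20 − 50 = 0 → P_y = 97.30 kN.
ΣM about P: M_P − (2.81·3.3)·4.85 − 35·sin31°·6.7 − 20·8.2 − 50·4.3 = 0 → M_P = 544.8 kN·m.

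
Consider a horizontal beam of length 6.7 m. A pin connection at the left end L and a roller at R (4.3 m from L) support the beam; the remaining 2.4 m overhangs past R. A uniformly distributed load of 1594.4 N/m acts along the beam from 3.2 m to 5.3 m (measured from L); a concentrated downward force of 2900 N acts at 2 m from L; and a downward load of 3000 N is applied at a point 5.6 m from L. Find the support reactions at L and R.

Resultant of the distributed load: 1594.4 × 2.1 = 3348.24 N at 4.25 m from L.
Taking moments about L: R_y·4.3 − (1594.4·2.1)·4.25 − 2900·2 − 3000·5.6 = 0 → R_y = 36830.02/4.3 = 8565.12 ≈ 8565 N.
ΣF_y = 0: L_y + 8565.12 − 1594.4·2.1 − 2900 − 3000 = 0 → L_y = 683.1 N.
ΣF_x = 0: no horizontal applied forces, so L_x = 0.

L_x = 0, L_y = 683.1 N, R_y = 8565 N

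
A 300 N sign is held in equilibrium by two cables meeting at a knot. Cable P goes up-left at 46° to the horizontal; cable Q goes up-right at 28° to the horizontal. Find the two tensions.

T_P = 275.6 N, T_Q = 216.8 N

ΣF_x = 0: −T_P·cos46° + T_Q·cos28° = 0 → T_Q = 0.786749·T_P.
ΣF_y = 0: T_P·sin46° + T_Q·sin28° = 300.
Substitute: T_P·(0.71934 + 0.786749·0.469472) = 300 → T_P = 275.559 ≈ 275.6 N.
Then T_Q = 0.786749 × 275.559 = 216.8 N.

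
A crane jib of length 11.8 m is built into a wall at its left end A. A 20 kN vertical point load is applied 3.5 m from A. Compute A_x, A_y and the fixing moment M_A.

ΣF_x = 0: A_x = 0.
ΣF_y = 0: A_y − 20 = 0 → A_y = 20.00 kN.
ΣM about A: M_A − 20·3.5 = 0 → M_A = 70.00 kN·m.

A_x = 0, A_y = 20.00 kN, M_A = 70.00 kN·m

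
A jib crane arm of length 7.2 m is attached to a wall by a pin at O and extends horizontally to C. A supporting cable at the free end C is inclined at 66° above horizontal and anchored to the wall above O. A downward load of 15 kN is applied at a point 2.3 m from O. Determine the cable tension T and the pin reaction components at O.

ΣM about O: T·sin66°·7.2 − 15·2.3 = 0 → T = 34.5/(7.2·0.913545) = 5.24513 ≈ 5.245 kN.
ΣF_x = 0: O_x − T·cos66° = 0 → O_x = 5.24513 × 0.406737 = 2.133 kN.
ΣF_y = 0: O_y + T·sin66° − 15 = 0 → O_y = 15 − 5.24513 × 0.913545 = 10.21 kN.

T = 5.245 kN, O_x = 2.133 kN, O_y = 10.21 kN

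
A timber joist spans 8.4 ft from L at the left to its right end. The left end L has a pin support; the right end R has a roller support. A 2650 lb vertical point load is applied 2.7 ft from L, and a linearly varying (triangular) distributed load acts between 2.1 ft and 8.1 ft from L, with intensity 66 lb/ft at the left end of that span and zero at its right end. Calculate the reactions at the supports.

L_x = 0, L_y = 1900 lb, R_y = 948.4 lb

Resultant of the triangular load: ½ × 66 × 6 = 198 lb, acting at 4.1 ft from L (one-third of the span from the peak).
ΣM about L: R_y·8.4 − 2650·2.7 − (½·66·6)·4.1 = 0 → R_y = 7966.8/8.4 = 948.429 ≈ 948.4 lb.
ΣF_y = 0: L_y + 948.429 − 2650 − ½·66·6 = 0 → L_y = 1900 lb.
ΣF_x = 0: no horizontal applied forces, so L_x = 0.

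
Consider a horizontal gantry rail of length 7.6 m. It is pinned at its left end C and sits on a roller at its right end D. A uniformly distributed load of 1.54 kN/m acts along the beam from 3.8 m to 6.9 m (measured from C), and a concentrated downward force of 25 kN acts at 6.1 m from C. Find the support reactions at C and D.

C_x = 0, C_y = 6.348 kN, D_y = 23.43 kN

Resultant of the distributed load: 1.54 × 3.1 = 4.774 kN at 5.35 m from C.
ΣM about C: D_y·7.6 − (1.54·3.1)·5.35 − 25·6.1 = 0 → D_y = 178.0409/7.6 = 23.4264 ≈ 23.43 kN.
ΣF_y = 0: C_y + 23.4264 − 1.54·3.1 − 25 = 0 → C_y = 6.348 kN.
ΣF_x = 0: no horizontal applied forces, so C_x = 0.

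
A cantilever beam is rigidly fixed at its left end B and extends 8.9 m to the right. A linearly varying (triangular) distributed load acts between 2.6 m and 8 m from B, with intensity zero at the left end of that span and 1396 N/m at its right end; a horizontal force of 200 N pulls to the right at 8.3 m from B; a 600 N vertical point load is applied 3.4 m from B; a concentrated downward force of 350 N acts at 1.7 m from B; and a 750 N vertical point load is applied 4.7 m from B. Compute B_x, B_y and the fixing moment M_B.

B_x = -200.0 N, B_y = 5469 N, M_B = 29530 N·m

Resultant of the triangular load: ½ × 1396 × 5.4 = 3769.2 N, acting at 6.2 m from B (one-third of the span from the peak).
ΣF_x = 0: B_x + 200 = 0 → B_x = -200.0 N.
ΣF_y = 0: B_y − ½·1396·5.4 − 600 − 350 − 750 = 0 → B_y = 5469 N.
ΣM about B: M_B − (½·1396·5.4)·6.2 − 600·3.4 − 350·1.7 − 750·4.7 = 0 → M_B = 29530 N·m.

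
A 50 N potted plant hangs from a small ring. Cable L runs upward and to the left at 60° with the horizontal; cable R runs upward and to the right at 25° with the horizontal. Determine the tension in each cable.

T_L = 45.49 N, T_R = 25.10 N

ΣF_x = 0: −T_L·cos60° + T_R·cos25° = 0 → T_R = 0.551689·T_L.
ΣF_y = 0: T_L·sin60° + T_R·sin25° = 50.
Substitute: T_L·(0.866025 + 0.551689·0.422618) = 50 → T_L = 45.4885 ≈ 45.49 N.
Then T_R = 0.551689 × 45.4885 = 25.10 N.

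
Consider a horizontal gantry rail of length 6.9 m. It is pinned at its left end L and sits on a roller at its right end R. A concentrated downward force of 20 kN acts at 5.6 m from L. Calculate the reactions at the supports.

L_x = 0, L_y = 3.768 kN, R_y = 16.23 kN

Taking moments about L: R_y·6.9 − 20·5.6 = 0 → R_y = 112/6.9 = 16.2319 ≈ 16.23 kN.
ΣF_y = 0: L_y + 16.2319 − 20 = 0 → L_y = 3.768 kN.
ΣF_x = 0: no horizontal applied forces, so L_x = 0.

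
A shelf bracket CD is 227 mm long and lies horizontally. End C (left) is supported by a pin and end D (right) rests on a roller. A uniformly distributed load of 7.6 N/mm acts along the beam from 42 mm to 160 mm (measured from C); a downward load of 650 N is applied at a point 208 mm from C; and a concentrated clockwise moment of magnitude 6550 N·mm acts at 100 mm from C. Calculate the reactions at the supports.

Resultant of the distributed load: 7.6 × 118 = 896.8 N at 101 mm from C.
Taking moments about C: D_y·227 − (7.6·118)·101 − 650·208 − 6550 = 0 → D_y = 232326.8/227 = 1023.47 ≈ 1023 N.
ΣF_y = 0: C_y + 1023.47 − 7.6·118 − 650 = 0 → C_y = 523.3 N.
ΣF_x = 0: no horizontal applied forces, so C_x = 0.

C_x = 0, C_y = 523.3 N, D_y = 1023 N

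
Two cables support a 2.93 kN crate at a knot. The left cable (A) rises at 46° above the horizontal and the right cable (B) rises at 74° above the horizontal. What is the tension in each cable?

ΣF_x = 0: −T_A·cos46° + T_B·cos74° = 0 → T_B = 2.52019·T_A.
ΣF_y = 0: T_A·sin46° + T_B·sin74° = 2.93.
Substitute: T_A·(0.71934 + 2.52019·0.961262) = 2.93 → T_A = 0.932556 ≈ 0.9326 kN.
Then T_B = 2.52019 × 0.932556 = 2.350 kN.

T_A = 0.9326 kN, T_B = 2.350 kN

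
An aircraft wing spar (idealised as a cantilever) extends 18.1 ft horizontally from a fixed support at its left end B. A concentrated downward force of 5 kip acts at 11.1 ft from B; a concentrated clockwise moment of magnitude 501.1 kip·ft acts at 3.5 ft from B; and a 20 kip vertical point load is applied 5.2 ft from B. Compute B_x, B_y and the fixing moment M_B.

B_x = 0, B_y = 25.00 kip, M_B = 660.6 kip·ft

ΣF_x = 0: B_x = 0.
ΣF_y = 0: B_y − 5 − 20 = 0 → B_y = 25.00 kip.
ΣM about B: M_B − 5·11.1 − 501.1 − 20·5.2 = 0 → M_B = 660.6 kip·ft.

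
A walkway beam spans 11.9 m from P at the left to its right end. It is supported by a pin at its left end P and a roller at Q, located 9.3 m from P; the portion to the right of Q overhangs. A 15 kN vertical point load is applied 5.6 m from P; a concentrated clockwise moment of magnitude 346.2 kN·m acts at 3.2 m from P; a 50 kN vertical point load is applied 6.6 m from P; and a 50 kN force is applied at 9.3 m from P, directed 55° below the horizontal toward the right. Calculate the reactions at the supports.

Taking moments about P: Q_y·9.3 − 15·5.6 − 346.2 − 50·6.6 − 50·sin55°·9.3 = 0 → Q_y = 1141.11/9.3 = 122.7 kN.
ΣF_y = 0: P_y + 122.7 − 15 − 50 − 50·sin55° = 0 → P_y = -16.74 kN.
ΣF_x = 0: P_x + 50·cos55° = 0 → P_x = -28.68 kN.

P_x = -28.68 kN, P_y = -16.74 kN, Q_y = 122.7 kN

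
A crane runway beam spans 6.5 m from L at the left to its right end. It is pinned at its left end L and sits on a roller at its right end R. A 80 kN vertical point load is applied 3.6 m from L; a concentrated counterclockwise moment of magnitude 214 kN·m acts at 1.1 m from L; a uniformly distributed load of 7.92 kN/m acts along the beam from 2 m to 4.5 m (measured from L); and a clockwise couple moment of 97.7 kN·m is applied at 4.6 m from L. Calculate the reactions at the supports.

L_x = 0, L_y = 63.48 kN, R_y = 36.32 kN

Resultant of the distributed load: 7.92 × 2.5 = 19.8 kN at 3.25 m from L.
Moments about L: R_y·6.5 − 80·3.6 + 214 − (7.92·2.5)·3.25 − 97.7 = 0 → R_y = 236.05/6.5 = 36.3154 ≈ 36.32 kN.
ΣF_y = 0: L_y + 36.3154 − 80 − 7.92·2.5 = 0 → L_y = 63.48 kN.
ΣF_x = 0: no horizontal applied forces, so L_x = 0.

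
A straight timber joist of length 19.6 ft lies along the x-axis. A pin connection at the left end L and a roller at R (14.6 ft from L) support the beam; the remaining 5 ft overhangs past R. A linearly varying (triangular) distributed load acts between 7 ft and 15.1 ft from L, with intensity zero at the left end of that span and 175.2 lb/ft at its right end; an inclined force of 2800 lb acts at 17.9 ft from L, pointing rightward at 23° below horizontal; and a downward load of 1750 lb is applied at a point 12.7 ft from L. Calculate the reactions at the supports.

Resultant of the triangular load: ½ × 175.2 × 8.1 = 709.56 lb, acting at 12.4 ft from L (one-third of the span from the peak).
ΣM about L: R_y·14.6 − (½·175.2·8.1)·12.4 − 2800·sin23°·17.9 − 1750·12.7 = 0 → R_y = 50607/14.6 = 3466.23 ≈ 3466 lb.
ΣF_y = 0: L_y + 3466.23 − ½·175.2·8.1 − 2800·sin23° − 1750 = 0 → L_y = 87.38 lb.
ΣF_x = 0: L_x + 2800·cos23° = 0 → L_x = -2577 lb.

L_x = -2577 lb, L_y = 87.38 lb, R_y = 3466 lb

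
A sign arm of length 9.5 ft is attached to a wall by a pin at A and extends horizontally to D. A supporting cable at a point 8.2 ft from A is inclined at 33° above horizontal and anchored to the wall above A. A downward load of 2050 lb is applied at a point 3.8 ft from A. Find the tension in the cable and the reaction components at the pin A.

T = 1744 lb, A_x = 1463 lb, A_y = 1100 lb

ΣM about A: T·sin33°·8.2 − 2050·3.8 = 0 → T = 7790/(8.2·0.544639) = 1744.27 ≈ 1744 lb.
ΣF_x = 0: A_x − T·cos33° = 0 → A_x = 1744.27 × 0.838671 = 1463 lb.
ΣF_y = 0: A_y + T·sin33° − 2050 = 0 → A_y = 2050 − 1744.27 × 0.544639 = 1100 lb.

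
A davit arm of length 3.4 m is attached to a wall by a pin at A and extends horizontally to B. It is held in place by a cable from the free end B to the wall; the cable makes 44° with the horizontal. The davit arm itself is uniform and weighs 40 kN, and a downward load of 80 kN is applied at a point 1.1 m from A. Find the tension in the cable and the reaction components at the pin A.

T = 66.05 kN, A_x = 47.51 kN, A_y = 74.12 kN

ΣM about A: T·sin44°·3.4 − 40·1.7 − 80·1.1 = 0 → T = 156/(3.4·0.694658) = 66.0503 ≈ 66.05 kN.
ΣF_x = 0: A_x − T·cos44° = 0 → A_x = 66.0503 × 0.71934 = 47.51 kN.
ΣF_y = 0: A_y + T·sin44° − 40 − 80 = 0 → A_y = 120 − 66.0503 × 0.694658 = 74.12 kN.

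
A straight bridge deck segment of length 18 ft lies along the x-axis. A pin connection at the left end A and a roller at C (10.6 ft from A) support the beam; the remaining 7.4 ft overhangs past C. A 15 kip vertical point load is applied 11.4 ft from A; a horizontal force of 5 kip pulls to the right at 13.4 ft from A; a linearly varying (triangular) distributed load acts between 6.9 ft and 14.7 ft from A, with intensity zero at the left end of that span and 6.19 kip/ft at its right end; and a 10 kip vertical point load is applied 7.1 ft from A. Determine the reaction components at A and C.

Resultant of the triangular load: ½ × 6.19 × 7.8 = 24.141 kip, acting at 12.1 ft from A (one-third of the span from the peak).
Taking moments about A: C_y·10.6 − 15·11.4 − (½·6.19·7.8)·12.1 − 10·7.1 = 0 → C_y = 534.1061/10.6 = 50.3874 ≈ 50.39 kip.
ΣF_y = 0: A_y + 50.3874 − 15 − ½·6.19·7.8 − 10 = 0 → A_y = -1.246 kip.
ΣF_x = 0: A_x + 5 = 0 → A_x = -5.000 kip.

A_x = -5.000 kip, A_y = -1.246 kip, C_y = 50.39 kip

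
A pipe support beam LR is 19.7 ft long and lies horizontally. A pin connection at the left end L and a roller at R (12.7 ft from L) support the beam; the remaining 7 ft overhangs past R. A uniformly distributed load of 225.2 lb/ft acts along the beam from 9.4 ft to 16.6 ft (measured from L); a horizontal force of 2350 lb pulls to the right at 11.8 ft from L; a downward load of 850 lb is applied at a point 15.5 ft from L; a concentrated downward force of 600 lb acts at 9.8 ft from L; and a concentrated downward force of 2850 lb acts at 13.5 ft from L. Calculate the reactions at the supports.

L_x = -2350 lb, L_y = -268.2 lb, R_y = 6190 lb

Resultant of the distributed load: 225.2 × 7.2 = 1621.44 lb at 13 ft from L.
ΣM about L: R_y·12.7 − (225.2·7.2)·13 − 850·15.5 − 600·9.8 − 2850·13.5 = 0 → R_y = 78608.72/12.7 = 6189.66 ≈ 6190 lb.
ΣF_y = 0: L_y + 6189.66 − 225.2·7.2 − 850 − 600 − 2850 = 0 → L_y = -268.2 lb.
ΣF_x = 0: L_x + 2350 = 0 → L_x = -2350 lb.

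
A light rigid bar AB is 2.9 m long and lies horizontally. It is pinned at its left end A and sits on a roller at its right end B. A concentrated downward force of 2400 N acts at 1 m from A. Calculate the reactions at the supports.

A_x = 0, A_y = 1572 N, B_y = 827.6 N

ΣM about A: B_y·2.9 − 2400·1 = 0 → B_y = 2400/2.9 = 827.586 ≈ 827.6 N.
ΣF_y = 0: A_y + 827.586 − 2400 = 0 → A_y = 1572 N.
ΣF_x = 0: no horizontal applied forces, so A_x = 0.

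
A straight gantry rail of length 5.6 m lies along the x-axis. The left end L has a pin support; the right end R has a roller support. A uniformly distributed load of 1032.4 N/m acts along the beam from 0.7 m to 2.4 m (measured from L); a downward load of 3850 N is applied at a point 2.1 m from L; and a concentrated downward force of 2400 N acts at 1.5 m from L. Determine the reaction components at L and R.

L_x = 0, L_y = 5433 N, R_y = 2572 N

Resultant of the distributed load: 1032.4 × 1.7 = 1755.08 N at 1.55 m from L.
Moments about L: R_y·5.6 − (1032.4·1.7)·1.55 − 3850·2.1 − 2400·1.5 = 0 → R_y = 14405.374/5.6 = 2572.39 ≈ 2572 N.
ΣF_y = 0: L_y + 2572.39 − 1032.4·1.7 − 3850 − 2400 = 0 → L_y = 5433 N.
ΣF_x = 0: no horizontal applied forces, so L_x = 0.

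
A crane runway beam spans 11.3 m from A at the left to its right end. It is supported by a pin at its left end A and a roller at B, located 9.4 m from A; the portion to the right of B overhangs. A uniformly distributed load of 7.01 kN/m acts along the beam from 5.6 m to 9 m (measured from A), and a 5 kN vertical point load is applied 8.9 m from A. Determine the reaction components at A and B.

Resultant of the distributed load: 7.01 × 3.4 = 23.834 kN at 7.3 m from A.
Moments about A: B_y·9.4 − (7.01·3.4)·7.3 − 5·8.9 = 0 → B_y = 218.4882/9.4 = 23.2434 ≈ 23.24 kN.
ΣF_y = 0: A_y + 23.2434 − 7.01·3.4 − 5 = 0 → A_y = 5.591 kN.
ΣF_x = 0: no horizontal applied forces, so A_x = 0.

A_x = 0, A_y = 5.591 kN, B_y = 23.24 kN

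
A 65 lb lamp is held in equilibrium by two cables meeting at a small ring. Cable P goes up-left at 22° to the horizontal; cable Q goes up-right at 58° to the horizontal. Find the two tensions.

T_P = 34.98 lb, T_Q = 61.20 lb

ΣF_x = 0: −T_P·cos22° + T_Q·cos58° = 0 → T_Q = 1.74967·T_P.
ΣF_y = 0: T_P·sin22° + T_Q·sin58° = 65.
Substitute: T_P·(0.374607 + 1.74967·0.848048) = 65 → T_P = 34.9761 ≈ 34.98 lb.
Then T_Q = 1.74967 × 34.9761 = 61.20 lb.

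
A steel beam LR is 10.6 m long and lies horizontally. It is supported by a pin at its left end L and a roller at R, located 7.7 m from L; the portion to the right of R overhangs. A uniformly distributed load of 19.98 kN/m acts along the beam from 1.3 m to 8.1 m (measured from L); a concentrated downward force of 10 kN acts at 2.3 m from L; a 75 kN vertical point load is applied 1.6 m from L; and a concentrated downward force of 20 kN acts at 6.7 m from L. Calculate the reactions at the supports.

Resultant of the distributed load: 19.98 × 6.8 = 135.864 kN at 4.7 m from L.
Taking moments about L: R_y·7.7 − (19.98·6.8)·4.7 − 10·2.3 − 75·1.6 − 20·6.7 = 0 → R_y = 915.5608/7.7 = 118.904 ≈ 118.9 kN.
ΣF_y = 0: L_y + 118.904 − 19.98·6.8 − 10 − 75 − 20 = 0 → L_y = 122.0 kN.
ΣF_x = 0: no horizontal applied forces, so L_x = 0.

L_x = 0, L_y = 122.0 kN, R_y = 118.9 kN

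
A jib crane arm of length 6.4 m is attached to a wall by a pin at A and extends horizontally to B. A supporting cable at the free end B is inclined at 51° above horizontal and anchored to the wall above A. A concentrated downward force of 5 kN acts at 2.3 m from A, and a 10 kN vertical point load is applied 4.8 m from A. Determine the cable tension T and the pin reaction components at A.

T = 11.96 kN, A_x = 7.528 kN, A_y = 5.703 kN

ΣM about A: T·sin51°·6.4 − 5·2.3 − 10·4.8 = 0 → T = 59.5/(6.4·0.777146) = 11.9628 ≈ 11.96 kN.
ΣF_x = 0: A_x − T·cos51° = 0 → A_x = 11.9628 × 0.62932 = 7.528 kN.
ΣF_y = 0: A_y + T·sin51° − 5 − 10 = 0 → A_y = 15 − 11.9628 × 0.777146 = 5.703 kN.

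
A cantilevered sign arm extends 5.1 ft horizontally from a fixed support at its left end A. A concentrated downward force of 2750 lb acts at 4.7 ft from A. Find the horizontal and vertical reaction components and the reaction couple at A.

A_x = 0, A_y = 2750 lb, M_A = 12920 lb·ft

ΣF_x = 0: A_x = 0.
ΣF_y = 0: A_y − 2750 = 0 → A_y = 2750 lb.
ΣM about A: M_A − 2750·4.7 = 0 → M_A = 12920 lb·ft.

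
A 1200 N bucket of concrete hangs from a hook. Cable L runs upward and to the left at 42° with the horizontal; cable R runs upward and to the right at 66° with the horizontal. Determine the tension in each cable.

ΣF_x = 0: −T_L·cos42° + T_R·cos66° = 0 → T_R = 1.82709·T_L.
ΣF_y = 0: T_L·sin42° + T_R·sin66° = 1200.
Substitute: T_L·(0.669131 + 1.82709·0.913545) = 1200 → T_L = 513.202 ≈ 513.2 N.
Then T_R = 1.82709 × 513.202 = 937.7 N.

T_L = 513.2 N, T_R = 937.7 N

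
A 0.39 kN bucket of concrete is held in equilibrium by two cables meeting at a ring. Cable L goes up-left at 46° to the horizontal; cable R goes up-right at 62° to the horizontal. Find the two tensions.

ΣF_x = 0: −T_L·cos46° + T_R·cos62° = 0 → T_R = 1.47966·T_L.
ΣF_y = 0: T_L·sin46° + T_R·sin62° = 0.39.
Substitute: T_L·(0.71934 + 1.47966·0.882948) = 0.39 → T_L = 0.192516 ≈ 0.1925 kN.
Then T_R = 1.47966 × 0.192516 = 0.2849 kN.

T_L = 0.1925 kN, T_R = 0.2849 kN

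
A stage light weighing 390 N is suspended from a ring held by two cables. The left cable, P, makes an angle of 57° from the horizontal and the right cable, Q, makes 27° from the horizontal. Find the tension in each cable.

ΣF_x = 0: −T_P·cos57° + T_Q·cos27° = 0 → T_Q = 0.611263·T_P.
ΣF_y = 0: T_P·sin57° + T_Q·sin27° = 390.
Substitute: T_P·(0.838671 + 0.611263·0.45399) = 390 → T_P = 349.407 ≈ 349.4 N.
Then T_Q = 0.611263 × 349.407 = 213.6 N.

T_P = 349.4 N, T_Q = 213.6 N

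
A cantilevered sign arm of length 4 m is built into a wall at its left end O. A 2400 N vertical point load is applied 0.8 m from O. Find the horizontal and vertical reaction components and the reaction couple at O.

O_x = 0, O_y = 2400 N, M_O = 1920 N·m

ΣF_x = 0: O_x = 0.
ΣF_y = 0: O_y − 2400 = 0 → O_y = 2400 N.
ΣM about O: M_O − 2400·0.8 = 0 → M_O = 1920 N·m.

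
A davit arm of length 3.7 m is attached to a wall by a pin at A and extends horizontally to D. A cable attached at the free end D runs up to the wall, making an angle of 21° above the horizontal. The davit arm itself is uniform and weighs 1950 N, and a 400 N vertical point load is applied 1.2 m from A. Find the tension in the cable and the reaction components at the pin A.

T = 3083 N, A_x = 2878 N, A_y = 1245 N

ΣM about A: T·sin21°·3.7 − 1950·1.85 − 400·1.2 = 0 → T = 4087.5/(3.7·0.358368) = 3082.67 ≈ 3083 N.
ΣF_x = 0: A_x − T·cos21° = 0 → A_x = 3082.67 × 0.93358 = 2878 N.
ΣF_y = 0: A_y + T·sin21° − 1950 − 400 = 0 → A_y = 2350 − 3082.67 × 0.358368 = 1245 N.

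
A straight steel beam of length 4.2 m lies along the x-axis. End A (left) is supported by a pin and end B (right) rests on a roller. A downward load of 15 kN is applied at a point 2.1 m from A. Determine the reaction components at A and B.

A_x = 0, A_y = 7.500 kN, B_y = 7.500 kN

Taking moments about A: B_y·4.2 − 15·2.1 = 0 → B_y = 31.5/4.2 = 7.500 kN.
ΣF_y = 0: A_y + 7.5 − 15 = 0 → A_y = 7.500 kN.
ΣF_x = 0: no horizontal applied forces, so A_x = 0.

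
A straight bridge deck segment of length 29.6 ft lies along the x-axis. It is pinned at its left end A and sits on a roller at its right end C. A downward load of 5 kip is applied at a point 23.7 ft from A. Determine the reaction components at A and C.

A_x = 0, A_y = 0.9966 kip, C_y = 4.003 kip

Taking moments about A: C_y·29.6 − 5·23.7 = 0 → C_y = 118.5/29.6 = 4.00338 ≈ 4.003 kip.
ΣF_y = 0: A_y + 4.00338 − 5 = 0 → A_y = 0.9966 kip.
ΣF_x = 0: no horizontal applied forces, so A_x = 0.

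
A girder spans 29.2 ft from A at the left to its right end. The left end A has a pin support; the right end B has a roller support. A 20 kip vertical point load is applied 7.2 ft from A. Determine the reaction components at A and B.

Moments about A: B_y·29.2 − 20·7.2 = 0 → B_y = 144/29.2 = 4.93151 ≈ 4.932 kip.
ΣF_y = 0: A_y + 4.93151 − 20 = 0 → A_y = 15.07 kip.
ΣF_x = 0: no horizontal applied forces, so A_x = 0.

A_x = 0, A_y = 15.07 kip, B_y = 4.932 kip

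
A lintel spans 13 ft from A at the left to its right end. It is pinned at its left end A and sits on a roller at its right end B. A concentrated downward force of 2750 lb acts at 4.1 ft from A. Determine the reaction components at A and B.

A_x = 0, A_y = 1883 lb, B_y = 867.3 lb

ΣM about A: B_y·13 − 2750·4.1 = 0 → B_y = 11275/13 = 867.308 ≈ 867.3 lb.
ΣF_y = 0: A_y + 867.308 − 2750 = 0 → A_y = 1883 lb.
ΣF_x = 0: no horizontal applied forces, so A_x = 0.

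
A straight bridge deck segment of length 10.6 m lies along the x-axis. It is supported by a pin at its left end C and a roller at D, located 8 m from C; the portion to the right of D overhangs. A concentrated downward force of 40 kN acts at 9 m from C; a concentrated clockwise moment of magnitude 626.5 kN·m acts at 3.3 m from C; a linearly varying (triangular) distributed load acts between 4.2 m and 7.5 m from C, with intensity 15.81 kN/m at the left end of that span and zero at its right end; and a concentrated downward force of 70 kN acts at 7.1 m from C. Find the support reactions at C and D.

C_x = 0, C_y = -66.63 kN, D_y = 202.7 kN

Resultant of the triangular load: ½ × 15.81 × 3.3 = 26.0865 kN, acting at 5.3 m from C (one-third of the span from the peak).
Taking moments about C: D_y·8 − 40·9 − 626.5 − (½·15.81·3.3)·5.3 − 70·7.1 = 0 → D_y = 1621.75845/8 = 202.72 ≈ 202.7 kN.
ΣF_y = 0: C_y + 202.72 − 40 − ½·15.81·3.3 − 70 = 0 → C_y = -66.63 kN.
ΣF_x = 0: no horizontal applied forces, so C_x = 0.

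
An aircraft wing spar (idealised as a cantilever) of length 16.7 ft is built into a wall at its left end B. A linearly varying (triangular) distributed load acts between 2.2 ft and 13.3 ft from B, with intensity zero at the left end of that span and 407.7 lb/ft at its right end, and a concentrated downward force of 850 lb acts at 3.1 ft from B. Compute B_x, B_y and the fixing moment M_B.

Resultant of the triangular load: ½ × 407.7 × 11.1 = 2262.735 lb, acting at 9.6 ft from B (one-third of the span from the peak).
ΣF_x = 0: B_x = 0.
ΣF_y = 0: B_y − ½·407.7·11.1 − 850 = 0 → B_y = 3113 lb.
ΣM about B: M_B − (½·407.7·11.1)·9.6 − 850·3.1 = 0 → M_B = 24360 lb·ft.

B_x = 0, B_y = 3113 lb, M_B = 24360 lb·ft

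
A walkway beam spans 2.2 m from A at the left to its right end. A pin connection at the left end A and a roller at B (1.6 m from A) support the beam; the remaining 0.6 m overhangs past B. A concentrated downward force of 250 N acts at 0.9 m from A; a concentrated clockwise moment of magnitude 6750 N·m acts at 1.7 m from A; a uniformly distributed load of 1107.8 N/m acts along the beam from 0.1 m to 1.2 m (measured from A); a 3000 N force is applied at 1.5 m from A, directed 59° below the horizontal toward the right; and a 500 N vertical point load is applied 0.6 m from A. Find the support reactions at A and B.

Resultant of the distributed load: 1107.8 × 1.1 = 1218.58 N at 0.65 m from A.
Moments about A: B_y·1.6 − 250·0.9 − 6750 − (1107.8·1.1)·0.65 − 3000·sin59°·1.5 − 500·0.6 = 0 → B_y = 11924.3/1.6 = 7452.69 ≈ 7453 N.
ΣF_y = 0: A_y + 7452.69 − 250 − 1107.8·1.1 − 3000·sin59° − 500 = 0 → A_y = -2913 N.
ΣF_x = 0: A_x + 3000·cos59° = 0 → A_x = -1545 N.

A_x = -1545 N, A_y = -2913 N, B_y = 7453 N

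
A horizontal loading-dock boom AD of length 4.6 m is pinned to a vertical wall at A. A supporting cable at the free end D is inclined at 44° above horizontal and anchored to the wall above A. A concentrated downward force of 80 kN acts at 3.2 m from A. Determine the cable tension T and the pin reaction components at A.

ΣM about A: T·sin44°·4.6 − 80·3.2 = 0 → T = 256/(4.6·0.694658) = 80.1145 ≈ 80.11 kN.
ΣF_x = 0: A_x − T·cos44° = 0 → A_x = 80.1145 × 0.71934 = 57.63 kN.
ΣF_y = 0: A_y + T·sin44° − 80 = 0 → A_y = 80 − 80.1145 × 0.694658 = 24.35 kN.

T = 80.11 kN, A_x = 57.63 kN, A_y = 24.35 kN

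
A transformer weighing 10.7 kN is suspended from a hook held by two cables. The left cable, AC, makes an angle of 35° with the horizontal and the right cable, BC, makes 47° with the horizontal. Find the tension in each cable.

ΣF_x = 0: −T_AC·cos35° + T_BC·cos47° = 0 → T_BC = 1.20111·T_AC.
ΣF_y = 0: T_AC·sin35° + T_BC·sin47° = 10.7.
Substitute: T_AC·(0.573576 + 1.20111·0.731354) = 10.7 → T_AC = 7.36908 ≈ 7.369 kN.
Then T_BC = 1.20111 × 7.36908 = 8.851 kN.

T_AC = 7.369 kN, T_BC = 8.851 kN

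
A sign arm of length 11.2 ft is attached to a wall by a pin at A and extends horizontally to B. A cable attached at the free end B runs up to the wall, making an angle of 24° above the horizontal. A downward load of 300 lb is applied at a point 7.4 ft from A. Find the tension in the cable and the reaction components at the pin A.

T = 487.3 lb, A_x = 445.2 lb, A_y = 101.8 lb

ΣM about A: T·sin24°·11.2 − 300·7.4 = 0 → T = 2220/(11.2·0.406737) = 487.328 ≈ 487.3 lb.
ΣF_x = 0: A_x − T·cos24° = 0 → A_x = 487.328 × 0.913545 = 445.2 lb.
ΣF_y = 0: A_y + T·sin24° − 300 = 0 → A_y = 300 − 487.328 × 0.406737 = 101.8 lb.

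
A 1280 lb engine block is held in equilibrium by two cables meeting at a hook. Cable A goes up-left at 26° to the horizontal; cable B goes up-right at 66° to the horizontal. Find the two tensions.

T_A = 520.9 lb, T_B = 1151 lb

ΣF_x = 0: −T_A·cos26° + T_B·cos66° = 0 → T_B = 2.20977·T_A.
ΣF_y = 0: T_A·sin26° + T_B·sin66° = 1280.
Substitute: T_A·(0.438371 + 2.20977·0.913545) = 1280 → T_A = 520.94 ≈ 520.9 lb.
Then T_B = 2.20977 × 520.94 = 1151 lb.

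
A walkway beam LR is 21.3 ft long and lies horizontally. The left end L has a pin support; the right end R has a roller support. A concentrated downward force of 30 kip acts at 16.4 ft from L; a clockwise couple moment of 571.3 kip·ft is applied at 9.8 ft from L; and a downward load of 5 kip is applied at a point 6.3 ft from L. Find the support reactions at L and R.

L_x = 0, L_y = -16.40 kip, R_y = 51.40 kip

Moments about L: R_y·21.3 − 30·16.4 − 571.3 − 5·6.3 = 0 → R_y = 1094.8/21.3 = 51.3991 ≈ 51.40 kip.
ΣF_y = 0: L_y + 51.3991 − 30 − 5 = 0 → L_y = -16.40 kip.
ΣF_x = 0: no horizontal applied forces, so L_x = 0.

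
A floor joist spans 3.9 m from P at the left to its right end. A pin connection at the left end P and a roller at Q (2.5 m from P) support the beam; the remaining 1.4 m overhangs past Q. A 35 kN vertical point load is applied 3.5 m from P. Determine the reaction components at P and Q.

Moments about P: Q_y·2.5 − 35·3.5 = 0 → Q_y = 122.5/2.5 = 49.00 kN.
ΣF_y = 0: P_y + 49 − 35 = 0 → P_y = -14.00 kN.
ΣF_x = 0: no horizontal applied forces, so P_x = 0.

P_x = 0, P_y = -14.00 kN, Q_y = 49.00 kN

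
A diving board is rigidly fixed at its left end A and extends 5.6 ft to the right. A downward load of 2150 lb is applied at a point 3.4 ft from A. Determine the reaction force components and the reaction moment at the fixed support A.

A_x = 0, A_y = 2150 lb, M_A = 7310 lb·ft

ΣF_x = 0: A_x = 0.
ΣF_y = 0: A_y − 2150 = 0 → A_y = 2150 lb.
ΣM about A: M_A − 2150·3.4 = 0 → M_A = 7310 lb·ft.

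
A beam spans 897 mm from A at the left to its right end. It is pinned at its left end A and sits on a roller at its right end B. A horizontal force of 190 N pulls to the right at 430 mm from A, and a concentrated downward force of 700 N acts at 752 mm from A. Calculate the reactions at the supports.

Moments about A: B_y·897 − 700·752 = 0 → B_y = 526400/897 = 586.845 ≈ 586.8 N.
ΣF_y = 0: A_y + 586.845 − 700 = 0 → A_y = 113.2 N.
ΣF_x = 0: A_x + 190 = 0 → A_x = -190.0 N.

A_x = -190.0 N, A_y = 113.2 N, B_y = 586.8 N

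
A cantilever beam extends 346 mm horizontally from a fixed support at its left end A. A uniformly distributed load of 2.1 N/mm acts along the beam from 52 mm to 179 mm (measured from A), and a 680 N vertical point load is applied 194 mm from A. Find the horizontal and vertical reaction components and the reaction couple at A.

A_x = 0, A_y = 946.7 N, M_A = 162700 N·mm

Resultant of the distributed load: 2.1 × 127 = 266.7 N at 115.5 mm from A.
ΣF_x = 0: A_x = 0.
ΣF_y = 0: A_y − 2.1·127 − 680 = 0 → A_y = 946.7 N.
ΣM about A: M_A − (2.1·127)·115.5 − 680·194 = 0 → M_A = 162700 N·mm.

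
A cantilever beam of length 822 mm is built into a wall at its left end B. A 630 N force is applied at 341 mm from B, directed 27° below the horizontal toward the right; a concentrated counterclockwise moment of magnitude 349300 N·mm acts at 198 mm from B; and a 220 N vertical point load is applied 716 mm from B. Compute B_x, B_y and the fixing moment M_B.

ΣF_x = 0: B_x + 630·cos27° = 0 → B_x = -561.3 N.
ΣF_y = 0: B_y − 630·sin27° − 220 = 0 → B_y = 506.0 N.
ΣM about B: M_B − 630·sin27°·341 + 349300 − 220·716 = 0 → M_B = -94250 N·mm.

B_x = -561.3 N, B_y = 506.0 N, M_B = -94250 N·mm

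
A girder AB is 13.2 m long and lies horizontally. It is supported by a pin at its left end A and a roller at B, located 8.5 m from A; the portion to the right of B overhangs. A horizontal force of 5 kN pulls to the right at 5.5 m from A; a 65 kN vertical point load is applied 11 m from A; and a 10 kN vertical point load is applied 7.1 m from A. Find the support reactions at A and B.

A_x = -5.000 kN, A_y = -17.47 kN, B_y = 92.47 kN

Taking moments about A: B_y·8.5 − 65·11 − 10·7.1 = 0 → B_y = 786/8.5 = 92.4706 ≈ 92.47 kN.
ΣF_y = 0: A_y + 92.4706 − 65 − 10 = 0 → A_y = -17.47 kN.
ΣF_x = 0: A_x + 5 = 0 → A_x = -5.000 kN.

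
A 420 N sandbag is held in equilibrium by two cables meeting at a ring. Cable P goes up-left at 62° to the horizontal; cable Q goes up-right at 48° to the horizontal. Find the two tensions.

ΣF_x = 0: −T_P·cos62° + T_Q·cos48° = 0 → T_Q = 0.701614·T_P.
ΣF_y = 0: T_P·sin62° + T_Q·sin48° = 420.
Substitute: T_P·(0.882948 + 0.701614·0.743145) = 420 → T_P = 299.071 ≈ 299.1 N.
Then T_Q = 0.701614 × 299.071 = 209.8 N.

T_P = 299.1 N, T_Q = 209.8 N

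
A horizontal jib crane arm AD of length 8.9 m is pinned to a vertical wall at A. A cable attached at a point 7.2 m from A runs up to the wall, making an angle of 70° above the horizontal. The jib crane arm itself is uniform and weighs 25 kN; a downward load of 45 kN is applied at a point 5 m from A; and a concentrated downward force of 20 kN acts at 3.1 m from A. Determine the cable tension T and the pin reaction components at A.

ΣM about A: T·sin70°·7.2 − 25·4.45 − 45·5 − 20·3.1 = 0 → T = 398.25/(7.2·0.939693) = 58.8623 ≈ 58.86 kN.
ΣF_x = 0: A_x − T·cos70° = 0 → A_x = 58.8623 × 0.34202 = 20.13 kN.
ΣF_y = 0: A_y + T·sin70° − 25 − 45 − 20 = 0 → A_y = 90 − 58.8623 × 0.939693 = 34.69 kN.

T = 58.86 kN, A_x = 20.13 kN, A_y = 34.69 kN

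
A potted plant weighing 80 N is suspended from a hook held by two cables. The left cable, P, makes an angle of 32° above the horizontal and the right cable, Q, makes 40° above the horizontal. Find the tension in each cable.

T_P = 64.44 N, T_Q = 71.34 N

ΣF_x = 0: −T_P·cos32° + T_Q·cos40° = 0 → T_Q = 1.10705·T_P.
ΣF_y = 0: T_P·sin32° + T_Q·sin40° = 80.
Substitute: T_P·(0.529919 + 1.10705·0.642788) = 80 → T_P = 64.4373 ≈ 64.44 N.
Then T_Q = 1.10705 × 64.4373 = 71.34 N.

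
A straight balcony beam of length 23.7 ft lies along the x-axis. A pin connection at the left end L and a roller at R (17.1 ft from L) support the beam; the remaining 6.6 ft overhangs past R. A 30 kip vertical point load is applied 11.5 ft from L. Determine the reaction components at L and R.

L_x = 0, L_y = 9.825 kip, R_y = 20.18 kip

Taking moments about L: R_y·17.1 − 30·11.5 = 0 → R_y = 345/17.1 = 20.1754 ≈ 20.18 kip.
ΣF_y = 0: L_y + 20.1754 − 30 = 0 → L_y = 9.825 kip.
ΣF_x = 0: no horizontal applied forces, so L_x = 0.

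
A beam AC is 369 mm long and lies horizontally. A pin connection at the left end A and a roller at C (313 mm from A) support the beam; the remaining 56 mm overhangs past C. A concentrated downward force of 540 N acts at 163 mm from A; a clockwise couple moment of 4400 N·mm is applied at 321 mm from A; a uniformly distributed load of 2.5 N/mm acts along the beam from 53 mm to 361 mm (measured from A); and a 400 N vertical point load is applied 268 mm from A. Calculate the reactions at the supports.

Resultant of the distributed load: 2.5 × 308 = 770 N at 207 mm from A.
Moments about A: C_y·313 − 540·163 − 4400 − (2.5·308)·207 − 400·268 = 0 → C_y = 359010/313 = 1147 N.
ΣF_y = 0: A_y + 1147 − 540 − 2.5·308 − 400 = 0 → A_y = 563.0 N.
ΣF_x = 0: no horizontal applied forces, so A_x = 0.

A_x = 0, A_y = 563.0 N, C_y = 1147 N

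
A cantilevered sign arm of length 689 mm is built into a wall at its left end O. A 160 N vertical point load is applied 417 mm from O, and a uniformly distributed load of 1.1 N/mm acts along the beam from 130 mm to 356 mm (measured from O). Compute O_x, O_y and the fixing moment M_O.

Resultant of the distributed load: 1.1 × 226 = 248.6 N at 243 mm from O.
ΣF_x = 0: O_x = 0.
ΣF_y = 0: O_y − 160 − 1.1·226 = 0 → O_y = 408.6 N.
ΣM about O: M_O − 160·417 − (1.1·226)·243 = 0 → M_O = 127100 N·mm.

O_x = 0, O_y = 408.6 N, M_O = 127100 N·mm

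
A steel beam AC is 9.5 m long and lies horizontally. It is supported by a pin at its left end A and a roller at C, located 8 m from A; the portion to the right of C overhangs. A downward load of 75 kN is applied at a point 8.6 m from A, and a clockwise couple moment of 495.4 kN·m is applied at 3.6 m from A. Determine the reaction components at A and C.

ΣM about A: C_y·8 − 75·8.6 − 495.4 = 0 → C_y = 1140.4/8 = 142.55 ≈ 142.6 kN.
ΣF_y = 0: A_y + 142.55 − 75 = 0 → A_y = -67.55 kN.
ΣF_x = 0: no horizontal applied forces, so A_x = 0.

A_x = 0, A_y = -67.55 kN, C_y = 142.6 kN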